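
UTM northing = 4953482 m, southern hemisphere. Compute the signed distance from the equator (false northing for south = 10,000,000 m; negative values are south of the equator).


For southern: actual = 4953482 - 10000000 = -5046518 m

-5046518 m


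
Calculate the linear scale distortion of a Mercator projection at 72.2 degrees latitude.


SF = 1 / cos(72.2) = 1 / 0.305695 = 3.271

3.271


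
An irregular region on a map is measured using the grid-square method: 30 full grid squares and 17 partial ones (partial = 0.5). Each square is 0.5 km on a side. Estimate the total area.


effective squares = 30 + 17 * 0.5 = 38.5
area = 38.5 * 0.25 = 9.625 km^2

9.625 km^2


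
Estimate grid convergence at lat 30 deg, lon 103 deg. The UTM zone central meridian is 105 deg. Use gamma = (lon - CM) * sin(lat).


gamma = (103 - 105) * sin(30) = -2 * 0.5 = -1.0 degrees

-1.0 degrees


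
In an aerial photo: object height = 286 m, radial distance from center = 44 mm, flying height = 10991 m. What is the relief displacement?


d = h * r / H = 286 * 44 / 10991 = 1.14 mm

1.14 mm


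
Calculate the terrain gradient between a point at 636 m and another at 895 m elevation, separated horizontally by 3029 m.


gradient = (895 - 636) / 3029 = 259 / 3029 = 0.0855

0.0855


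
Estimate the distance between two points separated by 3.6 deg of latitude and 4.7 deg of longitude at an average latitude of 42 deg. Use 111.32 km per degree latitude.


dlat_km = 3.6 * 111.32 = 400.752
dlon_km = 4.7 * 111.32 * cos(42) ≈ 388.816
dist = sqrt(400.752^2 + 388.816^2) ≈ 558.4 km

558.4 km


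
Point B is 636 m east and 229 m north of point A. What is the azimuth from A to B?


az = atan2(636, 229) = 70.2 deg
adjusted to 0-360: 70.2 degrees

70.2 degrees


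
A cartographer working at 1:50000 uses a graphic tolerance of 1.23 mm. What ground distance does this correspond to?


ground = 1.23 mm * 50000 / 1000 = 61.5 m

61.5 m


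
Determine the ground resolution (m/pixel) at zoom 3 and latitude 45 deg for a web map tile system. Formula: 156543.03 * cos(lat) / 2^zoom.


res = 156543.03 * cos(45) / 2^3 = 156543.03 * 0.70710678 / 8 = 13836.58 m/pixel

13836.58 m/pixel


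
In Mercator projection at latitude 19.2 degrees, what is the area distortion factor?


area_distortion = 1/cos^2(19.2) = 1.121

1.121


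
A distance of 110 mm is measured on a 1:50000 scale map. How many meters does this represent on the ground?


ground = 110 mm * 50000 / 1000 = 5500.0 m

5500.0 m


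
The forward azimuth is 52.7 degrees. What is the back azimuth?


back azimuth = (52.7 + 180) mod 360 = 232.7 degrees

232.7 degrees


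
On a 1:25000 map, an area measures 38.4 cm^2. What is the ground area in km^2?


ground_area = 38.4 * (25000/100)^2 = 2400000.0 m^2 = 2.4 km^2

2.4 km^2


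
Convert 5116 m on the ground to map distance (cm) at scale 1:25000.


map_cm = 5116 * 100 / 25000 = 20.464 cm ≈ 20.46 cm

20.46 cm


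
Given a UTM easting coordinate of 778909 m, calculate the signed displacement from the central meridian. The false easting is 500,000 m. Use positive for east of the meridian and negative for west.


displacement = 778909 - 500000 = 278909 m

278909 m


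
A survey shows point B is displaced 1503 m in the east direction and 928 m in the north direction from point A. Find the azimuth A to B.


az = atan2(1503, 928) = 58.3 deg
adjusted to 0-360: 58.3 degrees

58.3 degrees


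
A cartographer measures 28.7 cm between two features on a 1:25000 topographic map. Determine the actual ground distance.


ground = 28.7 cm * 25000 / 100 = 7175.0 m = 7.175 km

7.175 km


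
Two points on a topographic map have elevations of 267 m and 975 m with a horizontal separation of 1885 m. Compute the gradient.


gradient = (975 - 267) / 1885 = 708 / 1885 = 0.3756

0.3756


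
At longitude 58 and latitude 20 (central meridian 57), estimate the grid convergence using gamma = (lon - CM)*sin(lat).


gamma = (58 - 57) * sin(20) = 1 * 0.34202 = 0.342 degrees

0.342 degrees


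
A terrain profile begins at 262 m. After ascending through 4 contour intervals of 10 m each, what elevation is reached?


elevation = 262 + 4 * 10 = 302 m

302 m


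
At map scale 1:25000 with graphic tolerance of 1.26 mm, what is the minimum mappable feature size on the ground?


ground = 1.26 mm * 25000 / 1000 = 31.5 m

31.5 m


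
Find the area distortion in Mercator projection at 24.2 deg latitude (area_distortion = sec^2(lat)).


area_distortion = 1/cos^2(24.2) = 1.202

1.202


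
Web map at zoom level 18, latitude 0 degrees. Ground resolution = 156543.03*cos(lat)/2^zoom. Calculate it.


res = 156543.03 * cos(0) / 2^18 = 156543.03 * 1.0 / 262144 = 0.6 m/pixel

0.6 m/pixel


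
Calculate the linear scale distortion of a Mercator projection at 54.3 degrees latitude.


SF = 1 / cos(54.3) = 1 / 0.583541 = 1.714

1.714


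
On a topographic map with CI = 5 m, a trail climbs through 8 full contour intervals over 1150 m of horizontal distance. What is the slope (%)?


elevation change = 8 * 5 = 40 m
slope = 40 / 1150 * 100 = 3.5%

3.5%


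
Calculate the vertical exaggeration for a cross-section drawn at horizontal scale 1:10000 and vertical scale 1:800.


VE = horizontal_scale / vertical_scale = 10000 / 800 = 12.5

12.5x


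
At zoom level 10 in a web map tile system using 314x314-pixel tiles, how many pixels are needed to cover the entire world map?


tiles per axis = 2^10 = 1024
total tiles = 1024^2 = 1048576
pixels per axis = 1024 * 314 = 321536
total pixels = 321536^2 = 103385399296

103385399296 pixels


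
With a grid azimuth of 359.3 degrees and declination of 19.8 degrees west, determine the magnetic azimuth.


magnetic azimuth = grid azimuth - declination (east +ve)
mag_az = 359.3 - -19.8 = 19.1 degrees

19.1 degrees


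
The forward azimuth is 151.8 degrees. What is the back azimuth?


back azimuth = (151.8 + 180) mod 360 = 331.8 degrees

331.8 degrees


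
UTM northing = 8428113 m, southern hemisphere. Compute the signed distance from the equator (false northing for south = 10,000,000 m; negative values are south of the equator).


For southern: actual = 8428113 - 10000000 = -1571887 m

-1571887 m


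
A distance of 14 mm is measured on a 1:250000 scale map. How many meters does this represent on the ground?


ground = 14 mm * 250000 / 1000 = 3500.0 m

3500.0 m


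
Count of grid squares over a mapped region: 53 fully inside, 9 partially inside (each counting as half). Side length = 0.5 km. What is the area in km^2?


effective squares = 53 + 9 * 0.5 = 57.5
area = 57.5 * 0.25 = 14.375 km^2

14.375 km^2


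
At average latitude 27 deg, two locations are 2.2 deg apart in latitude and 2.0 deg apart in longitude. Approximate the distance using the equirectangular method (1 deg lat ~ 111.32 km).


dlat_km = 2.2 * 111.32 = 244.904
dlon_km = 2.0 * 111.32 * cos(27) ≈ 198.374
dist = sqrt(244.904^2 + 198.374^2) ≈ 315.2 km

315.2 km


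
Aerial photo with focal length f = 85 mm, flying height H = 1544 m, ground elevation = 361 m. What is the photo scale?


scale = f / (H - h) = 85 mm / 1183 m = 85 / 1183000 = 1:13918

1:13918


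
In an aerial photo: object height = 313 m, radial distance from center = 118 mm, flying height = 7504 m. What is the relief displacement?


d = h * r / H = 313 * 118 / 7504 = 4.92 mm

4.92 mm


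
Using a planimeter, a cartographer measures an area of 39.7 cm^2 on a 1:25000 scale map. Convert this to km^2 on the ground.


ground_area = 39.7 * (25000/100)^2 = 2481250.0 m^2 = 2.48125 km^2 ≈ 2.481 km^2

2.481 km^2


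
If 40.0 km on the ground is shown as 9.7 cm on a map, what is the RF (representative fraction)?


ground = 40.0 km = 4000000 cm; RF denominator = ground / map = 4000000 / 9.7 ≈ 412371; RF = 1:412371

1:412371


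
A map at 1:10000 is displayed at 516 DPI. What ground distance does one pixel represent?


pixel_cm = 2.54 / 516 ≈ 0.004922 cm
ground = pixel_cm * 10000 / 100 = 2.54 * 10000 / (516 * 100) = 25400 / 51600 ≈ 0.49 m

0.49 m


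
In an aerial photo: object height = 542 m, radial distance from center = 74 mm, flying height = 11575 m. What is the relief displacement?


d = h * r / H = 542 * 74 / 11575 = 3.47 mm

3.47 mm


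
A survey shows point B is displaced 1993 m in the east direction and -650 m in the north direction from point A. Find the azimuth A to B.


az = atan2(1993, -650) = 108.1 deg
adjusted to 0-360: 108.1 degrees

108.1 degrees


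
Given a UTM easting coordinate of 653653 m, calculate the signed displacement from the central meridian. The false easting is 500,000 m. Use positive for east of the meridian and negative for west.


displacement = 653653 - 500000 = 153653 m

153653 m


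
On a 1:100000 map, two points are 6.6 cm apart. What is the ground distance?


ground = 6.6 cm * 100000 / 100 = 6600.0 m = 6.6 km

6.6 km


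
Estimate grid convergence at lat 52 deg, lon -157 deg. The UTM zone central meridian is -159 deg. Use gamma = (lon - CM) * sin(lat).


gamma = (-157 - -159) * sin(52) = 2 * 0.788011 = 1.576 degrees

1.576 degrees


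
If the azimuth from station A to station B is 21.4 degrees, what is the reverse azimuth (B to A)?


back azimuth = (21.4 + 180) mod 360 = 201.4 degrees

201.4 degrees


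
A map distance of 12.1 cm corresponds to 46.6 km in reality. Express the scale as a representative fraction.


ground = 46.6 km = 4660000 cm; RF denominator = ground / map = 4660000 / 12.1 ≈ 385124; RF = 1:385124

1:385124


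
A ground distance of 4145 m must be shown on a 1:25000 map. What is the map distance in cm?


map_cm = 4145 * 100 / 25000 = 16.58 cm

16.58 cm


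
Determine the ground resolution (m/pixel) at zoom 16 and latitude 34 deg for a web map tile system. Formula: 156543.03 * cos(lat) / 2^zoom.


res = 156543.03 * cos(34) / 2^16 = 156543.03 * 0.82903757 / 65536 = 1.98 m/pixel

1.98 m/pixel


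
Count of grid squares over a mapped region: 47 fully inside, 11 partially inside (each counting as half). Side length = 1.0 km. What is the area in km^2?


effective squares = 47 + 11 * 0.5 = 52.5
area = 52.5 * 1.0 = 52.5 km^2

52.5 km^2


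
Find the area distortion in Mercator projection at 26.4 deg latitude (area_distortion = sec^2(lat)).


area_distortion = 1/cos^2(26.4) = 1.246

1.246


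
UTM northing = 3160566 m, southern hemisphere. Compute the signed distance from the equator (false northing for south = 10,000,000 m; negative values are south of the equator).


For southern: actual = 3160566 - 10000000 = -6839434 m

-6839434 m


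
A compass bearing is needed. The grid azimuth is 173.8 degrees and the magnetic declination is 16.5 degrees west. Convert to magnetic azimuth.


magnetic azimuth = grid azimuth - declination (east +ve)
mag_az = 173.8 - -16.5 = 190.3 degrees

190.3 degrees


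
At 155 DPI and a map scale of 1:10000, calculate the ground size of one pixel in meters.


pixel_cm = 2.54 / 155 ≈ 0.016387 cm
ground = pixel_cm * 10000 / 100 = 2.54 * 10000 / (155 * 100) = 25400 / 15500 ≈ 1.64 m

1.64 m


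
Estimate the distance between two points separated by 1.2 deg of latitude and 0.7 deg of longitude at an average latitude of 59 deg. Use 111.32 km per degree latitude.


dlat_km = 1.2 * 111.32 = 133.584
dlon_km = 0.7 * 111.32 * cos(59) ≈ 40.134
dist = sqrt(133.584^2 + 40.134^2) ≈ 139.5 km

139.5 km


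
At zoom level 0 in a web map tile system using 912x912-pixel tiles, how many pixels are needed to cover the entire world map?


tiles per axis = 2^0 = 1
total tiles = 1^2 = 1
pixels per axis = 1 * 912 = 912
total pixels = 912^2 = 831744

831744 pixels


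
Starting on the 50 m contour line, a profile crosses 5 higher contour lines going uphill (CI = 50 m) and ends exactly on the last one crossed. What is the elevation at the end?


elevation = 50 + 5 * 50 = 300 m

300 m


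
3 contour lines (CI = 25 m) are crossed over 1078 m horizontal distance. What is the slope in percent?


elevation change = 3 * 25 = 75 m
slope = 75 / 1078 * 100 = 7.0%

7.0%


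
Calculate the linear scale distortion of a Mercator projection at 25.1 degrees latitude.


SF = 1 / cos(25.1) = 1 / 0.905569 = 1.104

1.104


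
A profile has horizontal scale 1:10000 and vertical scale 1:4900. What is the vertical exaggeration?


VE = horizontal_scale / vertical_scale = 10000 / 4900 ≈ 2.0

2.0x


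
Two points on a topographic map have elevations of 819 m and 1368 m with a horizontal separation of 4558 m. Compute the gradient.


gradient = (1368 - 819) / 4558 = 549 / 4558 = 0.1204

0.1204


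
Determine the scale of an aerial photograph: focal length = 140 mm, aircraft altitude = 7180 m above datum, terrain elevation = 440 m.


scale = f / (H - h) = 140 mm / 6740 m = 140 / 6740000 = 1:48143

1:48143


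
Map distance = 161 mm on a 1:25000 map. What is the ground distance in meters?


ground = 161 mm * 25000 / 1000 = 4025.0 m

4025.0 m


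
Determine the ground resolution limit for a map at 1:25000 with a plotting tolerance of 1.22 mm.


ground = 1.22 mm * 25000 / 1000 = 30.5 m

30.5 m


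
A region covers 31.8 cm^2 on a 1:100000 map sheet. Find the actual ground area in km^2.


ground_area = 31.8 * (100000/100)^2 = 31800000.0 m^2 = 31.8 km^2

31.8 km^2


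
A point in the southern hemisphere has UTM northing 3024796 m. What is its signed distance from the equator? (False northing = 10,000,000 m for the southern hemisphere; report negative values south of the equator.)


For southern: actual = 3024796 - 10000000 = -6975204 m

-6975204 m


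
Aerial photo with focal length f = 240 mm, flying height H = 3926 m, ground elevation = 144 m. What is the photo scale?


scale = f / (H - h) = 240 mm / 3782 m = 240 / 3782000 = 1:15758

1:15758


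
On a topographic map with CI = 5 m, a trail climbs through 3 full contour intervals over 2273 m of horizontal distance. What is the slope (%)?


elevation change = 3 * 5 = 15 m
slope = 15 / 2273 * 100 = 0.7%

0.7%


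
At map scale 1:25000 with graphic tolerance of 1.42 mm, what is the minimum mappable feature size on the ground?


ground = 1.42 mm * 25000 / 1000 = 35.5 m

35.5 m


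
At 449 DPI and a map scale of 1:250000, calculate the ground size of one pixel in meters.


pixel_cm = 2.54 / 449 ≈ 0.005657 cm
ground = pixel_cm * 250000 / 100 = 2.54 * 250000 / (449 * 100) = 635000 / 44900 ≈ 14.14 m

14.14 m


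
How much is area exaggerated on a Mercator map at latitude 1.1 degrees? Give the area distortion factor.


area_distortion = 1/cos^2(1.1) = 1.0

1.0


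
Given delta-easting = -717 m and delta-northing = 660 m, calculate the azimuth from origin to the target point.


az = atan2(-717, 660) = -47.4 deg
adjusted to 0-360: 312.6 degrees

312.6 degrees


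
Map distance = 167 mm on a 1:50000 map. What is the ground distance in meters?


ground = 167 mm * 50000 / 1000 = 8350.0 m

8350.0 m


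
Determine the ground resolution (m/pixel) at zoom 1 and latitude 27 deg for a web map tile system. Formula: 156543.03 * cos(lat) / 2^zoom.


res = 156543.03 * cos(27) / 2^1 = 156543.03 * 0.89100652 / 2 = 69740.43 m/pixel

69740.43 m/pixel


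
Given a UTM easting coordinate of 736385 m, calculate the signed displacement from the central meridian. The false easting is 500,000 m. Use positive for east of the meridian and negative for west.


displacement = 736385 - 500000 = 236385 m

236385 m


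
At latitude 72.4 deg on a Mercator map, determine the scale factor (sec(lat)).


SF = 1 / cos(72.4) = 1 / 0.30237 = 3.307

3.307


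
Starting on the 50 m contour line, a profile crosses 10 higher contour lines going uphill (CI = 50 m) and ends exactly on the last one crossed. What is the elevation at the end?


elevation = 50 + 10 * 50 = 550 m

550 m


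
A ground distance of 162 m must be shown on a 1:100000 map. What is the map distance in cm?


map_cm = 162 * 100 / 100000 = 0.162 cm ≈ 0.16 cm

0.16 cm


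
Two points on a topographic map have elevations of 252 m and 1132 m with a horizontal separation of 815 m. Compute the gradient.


gradient = (1132 - 252) / 815 = 880 / 815 = 1.0798

1.0798


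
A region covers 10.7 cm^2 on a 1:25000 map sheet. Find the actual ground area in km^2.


ground_area = 10.7 * (25000/100)^2 = 668750.0 m^2 = 0.66875 km^2 ≈ 0.669 km^2

0.669 km^2


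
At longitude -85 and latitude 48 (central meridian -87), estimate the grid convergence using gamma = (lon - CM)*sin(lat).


gamma = (-85 - -87) * sin(48) = 2 * 0.743145 = 1.486 degrees

1.486 degrees


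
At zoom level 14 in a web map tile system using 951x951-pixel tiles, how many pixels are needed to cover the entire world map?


tiles per axis = 2^14 = 16384
total tiles = 16384^2 = 268435456
pixels per axis = 16384 * 951 = 15581184
total pixels = 15581184^2 = 242773294841856

242773294841856 pixels


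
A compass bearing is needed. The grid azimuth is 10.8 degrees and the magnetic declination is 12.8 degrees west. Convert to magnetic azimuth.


magnetic azimuth = grid azimuth - declination (east +ve)
mag_az = 10.8 - -12.8 = 23.6 degrees

23.6 degrees


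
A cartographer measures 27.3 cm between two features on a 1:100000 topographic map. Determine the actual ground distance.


ground = 27.3 cm * 100000 / 100 = 27300.0 m = 27.3 km

27.3 km


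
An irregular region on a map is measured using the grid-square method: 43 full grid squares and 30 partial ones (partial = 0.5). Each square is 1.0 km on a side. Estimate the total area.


effective squares = 43 + 30 * 0.5 = 58.0
area = 58.0 * 1.0 = 58.0 km^2

58.0 km^2


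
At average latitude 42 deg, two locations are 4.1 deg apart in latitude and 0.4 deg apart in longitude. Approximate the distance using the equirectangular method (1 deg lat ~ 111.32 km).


dlat_km = 4.1 * 111.32 = 456.412
dlon_km = 0.4 * 111.32 * cos(42) ≈ 33.091
dist = sqrt(456.412^2 + 33.091^2) ≈ 457.6 km

457.6 km


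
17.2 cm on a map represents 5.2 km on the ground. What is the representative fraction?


ground = 5.2 km = 520000 cm; RF denominator = ground / map = 520000 / 17.2 ≈ 30233; RF = 1:30233

1:30233


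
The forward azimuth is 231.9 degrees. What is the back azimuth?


back azimuth = (231.9 + 180) mod 360 = 51.9 degrees

51.9 degrees


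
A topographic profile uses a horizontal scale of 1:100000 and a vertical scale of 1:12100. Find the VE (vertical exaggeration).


VE = horizontal_scale / vertical_scale = 100000 / 12100 ≈ 8.3

8.3x


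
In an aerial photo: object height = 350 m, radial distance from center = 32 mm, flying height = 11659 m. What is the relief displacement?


d = h * r / H = 350 * 32 / 11659 = 0.96 mm

0.96 mm


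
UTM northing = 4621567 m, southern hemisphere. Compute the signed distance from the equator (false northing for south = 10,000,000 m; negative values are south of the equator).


For southern: actual = 4621567 - 10000000 = -5378433 m

-5378433 m


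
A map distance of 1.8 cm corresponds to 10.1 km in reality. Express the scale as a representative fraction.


ground = 10.1 km = 1010000 cm; RF denominator = ground / map = 1010000 / 1.8 ≈ 561111; RF = 1:561111

1:561111


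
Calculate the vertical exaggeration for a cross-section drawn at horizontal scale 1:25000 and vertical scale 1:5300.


VE = horizontal_scale / vertical_scale = 25000 / 5300 ≈ 4.7

4.7x


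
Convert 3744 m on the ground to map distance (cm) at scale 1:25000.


map_cm = 3744 * 100 / 25000 = 14.976 cm ≈ 14.98 cm

14.98 cm


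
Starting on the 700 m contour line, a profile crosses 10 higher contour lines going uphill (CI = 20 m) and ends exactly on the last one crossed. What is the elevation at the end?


elevation = 700 + 10 * 20 = 900 m

900 m


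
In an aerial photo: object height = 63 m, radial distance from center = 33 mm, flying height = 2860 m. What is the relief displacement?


d = h * r / H = 63 * 33 / 2860 = 0.73 mm

0.73 mm


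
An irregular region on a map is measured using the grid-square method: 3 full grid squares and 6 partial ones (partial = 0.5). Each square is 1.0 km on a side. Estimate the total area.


effective squares = 3 + 6 * 0.5 = 6.0
area = 6.0 * 1.0 = 6.0 km^2

6.0 km^2


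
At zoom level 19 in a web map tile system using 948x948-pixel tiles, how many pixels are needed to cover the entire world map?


tiles per axis = 2^19 = 524288
total tiles = 524288^2 = 274877906944
pixels per axis = 524288 * 948 = 497025024
total pixels = 497025024^2 = 247033874482200576

247033874482200576 pixels


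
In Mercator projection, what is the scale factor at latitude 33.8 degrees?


SF = 1 / cos(33.8) = 1 / 0.830984 = 1.203

1.203


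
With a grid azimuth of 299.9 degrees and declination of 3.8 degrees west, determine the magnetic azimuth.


magnetic azimuth = grid azimuth - declination (east +ve)
mag_az = 299.9 - -3.8 = 303.7 degrees

303.7 degrees


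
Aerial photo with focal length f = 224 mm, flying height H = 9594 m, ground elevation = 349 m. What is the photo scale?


scale = f / (H - h) = 224 mm / 9245 m = 224 / 9245000 = 1:41272

1:41272


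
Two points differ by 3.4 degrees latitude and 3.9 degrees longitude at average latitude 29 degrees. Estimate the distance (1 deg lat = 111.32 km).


dlat_km = 3.4 * 111.32 = 378.488
dlon_km = 3.9 * 111.32 * cos(29) ≈ 379.714
dist = sqrt(378.488^2 + 379.714^2) ≈ 536.1 km

536.1 km


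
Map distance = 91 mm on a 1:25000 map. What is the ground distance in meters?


ground = 91 mm * 25000 / 1000 = 2275.0 m

2275.0 m


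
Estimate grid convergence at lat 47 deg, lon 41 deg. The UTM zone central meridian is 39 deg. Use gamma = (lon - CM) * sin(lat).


gamma = (41 - 39) * sin(47) = 2 * 0.731354 = 1.463 degrees

1.463 degrees


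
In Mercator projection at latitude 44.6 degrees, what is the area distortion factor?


area_distortion = 1/cos^2(44.6) = 1.972

1.972


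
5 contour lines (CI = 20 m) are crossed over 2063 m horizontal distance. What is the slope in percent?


elevation change = 5 * 20 = 100 m
slope = 100 / 2063 * 100 = 4.8%

4.8%


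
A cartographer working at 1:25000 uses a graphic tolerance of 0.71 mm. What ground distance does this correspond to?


ground = 0.71 mm * 25000 / 1000 = 17.75 m

17.75 m


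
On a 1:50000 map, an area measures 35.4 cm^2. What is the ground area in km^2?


ground_area = 35.4 * (50000/100)^2 = 8850000.0 m^2 = 8.85 km^2

8.85 km^2


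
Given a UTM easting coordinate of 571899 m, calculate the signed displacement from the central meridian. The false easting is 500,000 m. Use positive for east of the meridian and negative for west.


displacement = 571899 - 500000 = 71899 m

71899 m


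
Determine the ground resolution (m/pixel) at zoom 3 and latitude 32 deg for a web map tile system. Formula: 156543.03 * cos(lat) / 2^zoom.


res = 156543.03 * cos(32) / 2^3 = 156543.03 * 0.8480481 / 8 = 16594.5 m/pixel

16594.5 m/pixel


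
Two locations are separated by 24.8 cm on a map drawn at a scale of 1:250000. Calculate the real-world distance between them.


ground = 24.8 cm * 250000 / 100 = 62000.0 m = 62.0 km

62.0 km


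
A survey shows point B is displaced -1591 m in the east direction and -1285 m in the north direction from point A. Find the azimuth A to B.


az = atan2(-1591, -1285) = -128.9 deg
adjusted to 0-360: 231.1 degrees

231.1 degrees


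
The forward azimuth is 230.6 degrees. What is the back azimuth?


back azimuth = (230.6 + 180) mod 360 = 50.6 degrees

50.6 degrees


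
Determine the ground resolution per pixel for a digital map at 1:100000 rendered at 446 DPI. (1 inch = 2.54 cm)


pixel_cm = 2.54 / 446 ≈ 0.005695 cm
ground = pixel_cm * 100000 / 100 = 2.54 * 100000 / (446 * 100) = 254000 / 44600 ≈ 5.7 m

5.7 m


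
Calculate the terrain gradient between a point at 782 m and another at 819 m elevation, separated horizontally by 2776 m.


gradient = (819 - 782) / 2776 = 37 / 2776 = 0.0133

0.0133


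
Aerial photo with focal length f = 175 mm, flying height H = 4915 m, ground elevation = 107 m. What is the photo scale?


scale = f / (H - h) = 175 mm / 4808 m = 175 / 4808000 = 1:27474

1:27474


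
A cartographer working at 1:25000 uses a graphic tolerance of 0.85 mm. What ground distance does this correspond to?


ground = 0.85 mm * 25000 / 1000 = 21.25 m

21.25 m


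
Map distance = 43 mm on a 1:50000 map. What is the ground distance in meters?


ground = 43 mm * 50000 / 1000 = 2150.0 m

2150.0 m


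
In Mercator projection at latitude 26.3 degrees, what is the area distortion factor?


area_distortion = 1/cos^2(26.3) = 1.244

1.244


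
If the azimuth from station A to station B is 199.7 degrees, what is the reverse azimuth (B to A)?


back azimuth = (199.7 + 180) mod 360 = 19.7 degrees

19.7 degrees


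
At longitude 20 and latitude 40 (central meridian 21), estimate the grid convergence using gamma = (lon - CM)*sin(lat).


gamma = (20 - 21) * sin(40) = -1 * 0.642788 = -0.643 degrees

-0.643 degrees


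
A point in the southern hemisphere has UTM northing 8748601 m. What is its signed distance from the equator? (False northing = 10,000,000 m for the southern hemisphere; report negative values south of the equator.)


For southern: actual = 8748601 - 10000000 = -1251399 m

-1251399 m


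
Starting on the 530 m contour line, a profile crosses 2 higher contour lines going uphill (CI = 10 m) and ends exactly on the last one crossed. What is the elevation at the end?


elevation = 530 + 2 * 10 = 550 m

550 m


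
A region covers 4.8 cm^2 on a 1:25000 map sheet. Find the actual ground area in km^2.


ground_area = 4.8 * (25000/100)^2 = 300000.0 m^2 = 0.3 km^2

0.3 km^2


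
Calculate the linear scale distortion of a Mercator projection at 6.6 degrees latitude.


SF = 1 / cos(6.6) = 1 / 0.993373 = 1.007

1.007


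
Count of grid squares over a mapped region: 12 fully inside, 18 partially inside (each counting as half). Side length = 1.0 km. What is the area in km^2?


effective squares = 12 + 18 * 0.5 = 21.0
area = 21.0 * 1.0 = 21.0 km^2

21.0 km^2


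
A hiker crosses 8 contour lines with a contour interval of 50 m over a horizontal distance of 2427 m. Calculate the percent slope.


elevation change = 8 * 50 = 400 m
slope = 400 / 2427 * 100 = 16.5%

16.5%


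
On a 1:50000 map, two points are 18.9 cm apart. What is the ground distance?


ground = 18.9 cm * 50000 / 100 = 9450.0 m = 9.45 km

9.45 km


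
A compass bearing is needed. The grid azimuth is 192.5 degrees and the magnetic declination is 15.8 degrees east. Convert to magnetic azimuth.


magnetic azimuth = grid azimuth - declination (east +ve)
mag_az = 192.5 - 15.8 = 176.7 degrees

176.7 degrees


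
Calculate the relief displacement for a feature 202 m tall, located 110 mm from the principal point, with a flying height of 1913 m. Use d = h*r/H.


d = h * r / H = 202 * 110 / 1913 = 11.62 mm

11.62 mm


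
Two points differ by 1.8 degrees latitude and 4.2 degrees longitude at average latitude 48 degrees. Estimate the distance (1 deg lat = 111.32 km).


dlat_km = 1.8 * 111.32 = 200.376
dlon_km = 4.2 * 111.32 * cos(48) ≈ 312.848
dist = sqrt(200.376^2 + 312.848^2) ≈ 371.5 km

371.5 km


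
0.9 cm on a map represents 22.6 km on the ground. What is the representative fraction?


ground = 22.6 km = 2260000 cm; RF denominator = ground / map = 2260000 / 0.9 ≈ 2511111; RF = 1:2511111

1:2511111


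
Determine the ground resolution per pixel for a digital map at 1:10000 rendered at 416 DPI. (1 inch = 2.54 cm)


pixel_cm = 2.54 / 416 ≈ 0.006106 cm
ground = pixel_cm * 10000 / 100 = 2.54 * 10000 / (416 * 100) = 25400 / 41600 ≈ 0.61 m

0.61 m


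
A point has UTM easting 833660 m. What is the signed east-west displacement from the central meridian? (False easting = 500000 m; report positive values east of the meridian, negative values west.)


displacement = 833660 - 500000 = 333660 m

333660 m


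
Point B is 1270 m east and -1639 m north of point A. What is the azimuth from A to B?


az = atan2(1270, -1639) = 142.2 deg
adjusted to 0-360: 142.2 degrees

142.2 degrees


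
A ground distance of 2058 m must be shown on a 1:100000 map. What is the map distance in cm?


map_cm = 2058 * 100 / 100000 = 2.058 cm ≈ 2.06 cm

2.06 cm


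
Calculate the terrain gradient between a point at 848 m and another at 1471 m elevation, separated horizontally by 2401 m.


gradient = (1471 - 848) / 2401 = 623 / 2401 = 0.2595

0.2595


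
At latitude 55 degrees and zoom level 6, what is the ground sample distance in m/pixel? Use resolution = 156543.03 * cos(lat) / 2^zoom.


res = 156543.03 * cos(55) / 2^6 = 156543.03 * 0.57357644 / 64 = 1402.96 m/pixel

1402.96 m/pixel


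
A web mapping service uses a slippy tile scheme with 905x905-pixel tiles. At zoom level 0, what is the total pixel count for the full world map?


tiles per axis = 2^0 = 1
total tiles = 1^2 = 1
pixels per axis = 1 * 905 = 905
total pixels = 905^2 = 819025

819025 pixels


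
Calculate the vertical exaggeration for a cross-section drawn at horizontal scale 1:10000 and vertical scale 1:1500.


VE = horizontal_scale / vertical_scale = 10000 / 1500 ≈ 6.7

6.7x


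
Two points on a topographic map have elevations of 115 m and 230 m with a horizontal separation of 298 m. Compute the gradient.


gradient = (230 - 115) / 298 = 115 / 298 = 0.3859

0.3859


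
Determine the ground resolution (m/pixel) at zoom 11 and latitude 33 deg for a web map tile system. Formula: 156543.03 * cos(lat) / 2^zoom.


res = 156543.03 * cos(33) / 2^11 = 156543.03 * 0.83867057 / 2048 = 64.11 m/pixel

64.11 m/pixel


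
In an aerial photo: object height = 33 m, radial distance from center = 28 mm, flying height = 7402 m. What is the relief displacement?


d = h * r / H = 33 * 28 / 7402 = 0.12 mm

0.12 mm


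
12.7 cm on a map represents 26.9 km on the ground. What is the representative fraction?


ground = 26.9 km = 2690000 cm; RF denominator = ground / map = 2690000 / 12.7 ≈ 211811; RF = 1:211811

1:211811


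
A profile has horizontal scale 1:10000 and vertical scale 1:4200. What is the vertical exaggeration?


VE = horizontal_scale / vertical_scale = 10000 / 4200 ≈ 2.4

2.4x


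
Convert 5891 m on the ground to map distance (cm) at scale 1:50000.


map_cm = 5891 * 100 / 50000 = 11.782 cm ≈ 11.78 cm

11.78 cm


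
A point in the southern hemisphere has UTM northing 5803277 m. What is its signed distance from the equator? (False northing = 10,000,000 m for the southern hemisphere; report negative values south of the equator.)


For southern: actual = 5803277 - 10000000 = -4196723 m

-4196723 m


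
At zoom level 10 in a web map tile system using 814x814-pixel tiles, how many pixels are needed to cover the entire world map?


tiles per axis = 2^10 = 1024
total tiles = 1024^2 = 1048576
pixels per axis = 1024 * 814 = 833536
total pixels = 833536^2 = 694782263296

694782263296 pixels


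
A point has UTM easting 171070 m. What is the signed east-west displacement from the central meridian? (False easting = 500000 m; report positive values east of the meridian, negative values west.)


displacement = 171070 - 500000 = -328930 m

-328930 m


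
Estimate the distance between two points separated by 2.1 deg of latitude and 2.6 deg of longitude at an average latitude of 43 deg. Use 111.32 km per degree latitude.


dlat_km = 2.1 * 111.32 = 233.772
dlon_km = 2.6 * 111.32 * cos(43) ≈ 211.677
dist = sqrt(233.772^2 + 211.677^2) ≈ 315.4 km

315.4 km


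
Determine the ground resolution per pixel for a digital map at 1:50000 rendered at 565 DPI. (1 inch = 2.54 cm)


pixel_cm = 2.54 / 565 ≈ 0.004496 cm
ground = pixel_cm * 50000 / 100 = 2.54 * 50000 / (565 * 100) = 127000 / 56500 ≈ 2.25 m

2.25 m


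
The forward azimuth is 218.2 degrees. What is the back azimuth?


back azimuth = (218.2 + 180) mod 360 = 38.2 degrees

38.2 degrees


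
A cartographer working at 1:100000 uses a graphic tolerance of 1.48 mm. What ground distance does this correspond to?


ground = 1.48 mm * 100000 / 1000 = 148.0 m

148.0 m


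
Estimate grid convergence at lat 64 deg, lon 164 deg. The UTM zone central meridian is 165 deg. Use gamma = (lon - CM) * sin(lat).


gamma = (164 - 165) * sin(64) = -1 * 0.898794 = -0.899 degrees

-0.899 degrees


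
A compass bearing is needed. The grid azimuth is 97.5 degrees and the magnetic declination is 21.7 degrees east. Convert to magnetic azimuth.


magnetic azimuth = grid azimuth - declination (east +ve)
mag_az = 97.5 - 21.7 = 75.8 degrees

75.8 degrees


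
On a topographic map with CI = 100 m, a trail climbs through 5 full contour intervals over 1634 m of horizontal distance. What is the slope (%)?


elevation change = 5 * 100 = 500 m
slope = 500 / 1634 * 100 = 30.6%

30.6%


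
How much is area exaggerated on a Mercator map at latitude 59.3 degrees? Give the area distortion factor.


area_distortion = 1/cos^2(59.3) = 3.837

3.837


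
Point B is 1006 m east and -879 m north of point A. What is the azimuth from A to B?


az = atan2(1006, -879) = 131.1 deg
adjusted to 0-360: 131.1 degrees

131.1 degrees


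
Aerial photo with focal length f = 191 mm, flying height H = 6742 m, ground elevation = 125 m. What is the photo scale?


scale = f / (H - h) = 191 mm / 6617 m = 191 / 6617000 = 1:34644

1:34644


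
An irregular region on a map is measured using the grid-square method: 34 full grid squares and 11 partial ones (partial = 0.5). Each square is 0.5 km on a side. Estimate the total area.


effective squares = 34 + 11 * 0.5 = 39.5
area = 39.5 * 0.25 = 9.875 km^2

9.875 km^2


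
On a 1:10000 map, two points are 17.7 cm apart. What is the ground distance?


ground = 17.7 cm * 10000 / 100 = 1770.0 m = 1.77 km

1.77 km


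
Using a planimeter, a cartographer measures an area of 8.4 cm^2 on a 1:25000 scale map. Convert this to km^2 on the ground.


ground_area = 8.4 * (25000/100)^2 = 525000.0 m^2 = 0.525 km^2

0.525 km^2


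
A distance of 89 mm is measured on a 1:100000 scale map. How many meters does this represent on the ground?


ground = 89 mm * 100000 / 1000 = 8900.0 m

8900.0 m


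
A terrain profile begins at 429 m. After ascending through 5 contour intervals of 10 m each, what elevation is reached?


elevation = 429 + 5 * 10 = 479 m

479 m


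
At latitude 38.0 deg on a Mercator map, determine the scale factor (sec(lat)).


SF = 1 / cos(38.0) = 1 / 0.788011 = 1.269

1.269


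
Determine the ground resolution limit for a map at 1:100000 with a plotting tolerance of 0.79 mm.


ground = 0.79 mm * 100000 / 1000 = 79.0 m

79.0 m


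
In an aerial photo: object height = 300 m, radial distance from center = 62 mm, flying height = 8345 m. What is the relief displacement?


d = h * r / H = 300 * 62 / 8345 = 2.23 mm

2.23 mm


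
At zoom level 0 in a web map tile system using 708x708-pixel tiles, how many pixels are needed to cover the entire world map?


tiles per axis = 2^0 = 1
total tiles = 1^2 = 1
pixels per axis = 1 * 708 = 708
total pixels = 708^2 = 501264

501264 pixels


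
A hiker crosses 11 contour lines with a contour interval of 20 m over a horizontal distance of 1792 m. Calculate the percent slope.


elevation change = 11 * 20 = 220 m
slope = 220 / 1792 * 100 = 12.3%

12.3%


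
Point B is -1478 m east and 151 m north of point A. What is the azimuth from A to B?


az = atan2(-1478, 151) = -84.2 deg
adjusted to 0-360: 275.8 degrees

275.8 degrees


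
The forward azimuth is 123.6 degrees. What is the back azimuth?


back azimuth = (123.6 + 180) mod 360 = 303.6 degrees

303.6 degrees


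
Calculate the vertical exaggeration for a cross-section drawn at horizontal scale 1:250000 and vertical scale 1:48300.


VE = horizontal_scale / vertical_scale = 250000 / 48300 ≈ 5.2

5.2x


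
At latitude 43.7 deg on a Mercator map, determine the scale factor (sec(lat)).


SF = 1 / cos(43.7) = 1 / 0.722967 = 1.383

1.383


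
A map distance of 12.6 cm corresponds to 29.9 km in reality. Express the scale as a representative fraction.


ground = 29.9 km = 2990000 cm; RF denominator = ground / map = 2990000 / 12.6 ≈ 237302; RF = 1:237302

1:237302


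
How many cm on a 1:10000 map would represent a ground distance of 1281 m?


map_cm = 1281 * 100 / 10000 = 12.81 cm

12.81 cm


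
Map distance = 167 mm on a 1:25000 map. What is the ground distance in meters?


ground = 167 mm * 25000 / 1000 = 4175.0 m

4175.0 m


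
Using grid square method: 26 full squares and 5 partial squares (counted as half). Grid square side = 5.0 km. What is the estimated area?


effective squares = 26 + 5 * 0.5 = 28.5
area = 28.5 * 25.0 = 712.5 km^2

712.5 km^2


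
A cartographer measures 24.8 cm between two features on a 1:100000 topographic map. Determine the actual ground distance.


ground = 24.8 cm * 100000 / 100 = 24800.0 m = 24.8 km

24.8 km


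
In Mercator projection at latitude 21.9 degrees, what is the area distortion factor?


area_distortion = 1/cos^2(21.9) = 1.162

1.162


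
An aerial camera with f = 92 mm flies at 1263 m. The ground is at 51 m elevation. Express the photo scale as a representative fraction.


scale = f / (H - h) = 92 mm / 1212 m = 92 / 1212000 = 1:13174

1:13174


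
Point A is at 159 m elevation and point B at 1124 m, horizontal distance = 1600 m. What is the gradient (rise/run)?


gradient = (1124 - 159) / 1600 = 965 / 1600 = 0.6031

0.6031


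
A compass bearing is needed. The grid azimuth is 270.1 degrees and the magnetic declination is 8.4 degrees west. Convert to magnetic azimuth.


magnetic azimuth = grid azimuth - declination (east +ve)
mag_az = 270.1 - -8.4 = 278.5 degrees

278.5 degrees


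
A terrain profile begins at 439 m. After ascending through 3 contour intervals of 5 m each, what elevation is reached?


elevation = 439 + 3 * 5 = 454 m

454 m


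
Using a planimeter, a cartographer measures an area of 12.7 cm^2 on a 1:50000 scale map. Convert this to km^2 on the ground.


ground_area = 12.7 * (50000/100)^2 = 3175000.0 m^2 = 3.175 km^2

3.175 km^2


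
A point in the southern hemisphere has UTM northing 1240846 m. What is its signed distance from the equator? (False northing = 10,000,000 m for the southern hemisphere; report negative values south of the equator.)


For southern: actual = 1240846 - 10000000 = -8759154 m

-8759154 m


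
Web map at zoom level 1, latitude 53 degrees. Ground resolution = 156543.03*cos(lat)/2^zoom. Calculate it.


res = 156543.03 * cos(53) / 2^1 = 156543.03 * 0.60181502 / 2 = 47104.97 m/pixel

47104.97 m/pixel


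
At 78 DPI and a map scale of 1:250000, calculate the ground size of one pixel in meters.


pixel_cm = 2.54 / 78 ≈ 0.032564 cm
ground = pixel_cm * 250000 / 100 = 2.54 * 250000 / (78 * 100) = 635000 / 7800 ≈ 81.41 m

81.41 m


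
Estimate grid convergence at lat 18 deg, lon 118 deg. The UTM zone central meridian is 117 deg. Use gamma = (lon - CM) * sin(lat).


gamma = (118 - 117) * sin(18) = 1 * 0.309017 = 0.309 degrees

0.309 degrees


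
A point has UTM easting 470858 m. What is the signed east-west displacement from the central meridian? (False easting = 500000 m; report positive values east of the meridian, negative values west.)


displacement = 470858 - 500000 = -29142 m

-29142 m
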